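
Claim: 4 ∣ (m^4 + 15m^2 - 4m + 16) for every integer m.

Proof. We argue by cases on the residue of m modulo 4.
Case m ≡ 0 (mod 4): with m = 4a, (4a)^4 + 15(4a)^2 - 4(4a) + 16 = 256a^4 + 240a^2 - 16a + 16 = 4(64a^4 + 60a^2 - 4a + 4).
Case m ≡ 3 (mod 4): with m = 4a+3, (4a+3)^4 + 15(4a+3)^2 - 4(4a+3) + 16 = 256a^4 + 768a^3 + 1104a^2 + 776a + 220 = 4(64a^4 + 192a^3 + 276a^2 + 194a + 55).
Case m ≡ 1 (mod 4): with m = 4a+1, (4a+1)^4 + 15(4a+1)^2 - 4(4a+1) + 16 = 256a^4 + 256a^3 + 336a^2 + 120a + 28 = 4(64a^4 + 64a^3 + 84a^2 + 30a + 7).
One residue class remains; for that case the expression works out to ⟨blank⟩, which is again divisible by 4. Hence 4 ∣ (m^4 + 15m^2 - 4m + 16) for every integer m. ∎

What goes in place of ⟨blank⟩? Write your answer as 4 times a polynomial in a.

Only m ≡ 2 (mod 4) is unaccounted for. Put m = 4a+2:
(4a+2)^4 + 15(4a+2)^2 - 4(4a+2) + 16 expands to 256a^4 + 512a^3 + 624a^2 + 352a + 84,
and factoring out 4 leaves 4(64a^4 + 128a^3 + 156a^2 + 88a + 21).

4(64a^4 + 128a^3 + 156a^2 + 88a + 21)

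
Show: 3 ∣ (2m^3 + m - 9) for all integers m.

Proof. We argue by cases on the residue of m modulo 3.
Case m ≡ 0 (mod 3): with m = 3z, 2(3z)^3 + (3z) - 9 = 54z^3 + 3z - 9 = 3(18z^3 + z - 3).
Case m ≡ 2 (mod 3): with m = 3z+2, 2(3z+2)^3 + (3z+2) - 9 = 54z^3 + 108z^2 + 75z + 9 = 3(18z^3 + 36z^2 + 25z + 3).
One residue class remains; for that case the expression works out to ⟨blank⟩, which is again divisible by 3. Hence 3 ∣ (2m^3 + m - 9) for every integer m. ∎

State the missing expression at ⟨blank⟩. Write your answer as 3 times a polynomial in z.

3(18z^3 + 18z^2 + 7z - 2)

Only m ≡ 1 (mod 3) is unaccounted for. Put m = 3z+1:
2(3z+1)^3 + (3z+1) - 9 expands to 54z^3 + 54z^2 + 21z - 6,
and factoring out 3 leaves 3(18z^3 + 18z^2 + 7z - 2).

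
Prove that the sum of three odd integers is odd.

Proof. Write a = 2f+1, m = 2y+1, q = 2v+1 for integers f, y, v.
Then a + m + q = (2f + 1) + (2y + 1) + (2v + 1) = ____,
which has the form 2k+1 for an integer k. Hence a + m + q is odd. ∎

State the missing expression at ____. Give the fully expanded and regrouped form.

2(f + v + y + 1) + 1

(2f + 1) + (2y + 1) + (2v + 1) = 2f + 2v + 2y + 3
= 2(f + v + y + 1) + 1.
Since f + v + y + 1 is an integer, the sum is of the form 2k+1 for an integer k.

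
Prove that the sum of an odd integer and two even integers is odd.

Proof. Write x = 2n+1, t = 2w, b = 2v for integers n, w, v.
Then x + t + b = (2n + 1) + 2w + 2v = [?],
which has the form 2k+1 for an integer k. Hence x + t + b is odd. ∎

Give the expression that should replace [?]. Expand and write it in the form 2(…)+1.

2(n + v + w) + 1

(2n + 1) + 2w + 2v = 2n + 2v + 2w + 1
= 2(n + v + w) + 1.
Since n + v + w is an integer, the sum is of the form 2k+1 for an integer k.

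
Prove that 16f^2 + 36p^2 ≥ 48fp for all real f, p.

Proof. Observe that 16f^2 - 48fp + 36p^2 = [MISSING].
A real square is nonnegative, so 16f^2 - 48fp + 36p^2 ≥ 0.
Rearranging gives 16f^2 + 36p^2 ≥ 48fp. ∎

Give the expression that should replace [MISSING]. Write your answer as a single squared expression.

16f^2 - 48fp + 36p^2 is a perfect-square trinomial: the outer terms are (4f)^2 and (6p)^2, and the cross term is -2·4f·6p.
So 16f^2 - 48fp + 36p^2 = (4f - 6p)^2 ≥ 0.

(4f - 6p)^2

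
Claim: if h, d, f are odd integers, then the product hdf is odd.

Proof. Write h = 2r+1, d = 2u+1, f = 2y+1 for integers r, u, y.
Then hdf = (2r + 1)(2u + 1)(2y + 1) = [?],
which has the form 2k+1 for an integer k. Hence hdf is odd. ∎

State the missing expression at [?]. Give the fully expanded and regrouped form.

2(4ruy + 2ru + 2ry + r + 2uy + u + y) + 1

Expanding: (2r + 1)(2u + 1)(2y + 1) = 8ruy + 4ru + 4ry + 2r + 4uy + 2u + 2y + 1.
Every term except the constant is even, so this is 2(4ruy + 2ru + 2ry + r + 2uy + u + y) + 1,
and 4ruy + 2ru + 2ry + r + 2uy + u + y ∈ ℤ gives the required form.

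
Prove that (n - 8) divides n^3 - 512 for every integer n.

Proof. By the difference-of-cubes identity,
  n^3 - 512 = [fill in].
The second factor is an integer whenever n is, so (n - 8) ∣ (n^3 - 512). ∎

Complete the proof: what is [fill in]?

(n - 8)(n^2 + 8n + 64)

a^3 - b^3 = (a - b)(a^2 + ab + b^2). With a = n, b = 8:
n^3 - 512 = (n - 8)(n^2 + 8n + 64).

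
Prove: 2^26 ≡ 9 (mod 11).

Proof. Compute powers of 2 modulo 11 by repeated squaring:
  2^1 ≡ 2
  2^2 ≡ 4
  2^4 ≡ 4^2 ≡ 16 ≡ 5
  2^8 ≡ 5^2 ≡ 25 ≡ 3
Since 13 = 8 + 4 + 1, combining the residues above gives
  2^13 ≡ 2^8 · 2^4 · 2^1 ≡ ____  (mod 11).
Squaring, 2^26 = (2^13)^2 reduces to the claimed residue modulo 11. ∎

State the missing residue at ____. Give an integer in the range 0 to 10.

8

Multiply the listed residues: 3 · 5 · 2 = 15 → 30.
Reducing modulo 11: 30 = 2·11 + 8, so 2^13 ≡ 8.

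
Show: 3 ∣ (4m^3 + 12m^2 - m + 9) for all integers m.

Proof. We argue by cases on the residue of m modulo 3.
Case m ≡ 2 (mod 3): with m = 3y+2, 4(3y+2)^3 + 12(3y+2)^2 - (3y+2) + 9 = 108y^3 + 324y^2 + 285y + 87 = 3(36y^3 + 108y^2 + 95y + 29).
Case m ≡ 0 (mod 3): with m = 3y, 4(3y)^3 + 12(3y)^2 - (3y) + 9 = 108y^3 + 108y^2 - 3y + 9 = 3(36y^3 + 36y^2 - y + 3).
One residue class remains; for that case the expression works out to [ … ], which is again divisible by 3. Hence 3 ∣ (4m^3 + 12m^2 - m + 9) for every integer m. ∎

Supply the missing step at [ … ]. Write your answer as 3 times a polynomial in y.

The residues treated are {2, 0}, so the missing case is m ≡ 1 (mod 3); write m = 3y+1.
Then 4(3y+1)^3 + 12(3y+1)^2 - (3y+1) + 9 = 108y^3 + 216y^2 + 105y + 24 = 3(36y^3 + 72y^2 + 35y + 8).

3(36y^3 + 72y^2 + 35y + 8)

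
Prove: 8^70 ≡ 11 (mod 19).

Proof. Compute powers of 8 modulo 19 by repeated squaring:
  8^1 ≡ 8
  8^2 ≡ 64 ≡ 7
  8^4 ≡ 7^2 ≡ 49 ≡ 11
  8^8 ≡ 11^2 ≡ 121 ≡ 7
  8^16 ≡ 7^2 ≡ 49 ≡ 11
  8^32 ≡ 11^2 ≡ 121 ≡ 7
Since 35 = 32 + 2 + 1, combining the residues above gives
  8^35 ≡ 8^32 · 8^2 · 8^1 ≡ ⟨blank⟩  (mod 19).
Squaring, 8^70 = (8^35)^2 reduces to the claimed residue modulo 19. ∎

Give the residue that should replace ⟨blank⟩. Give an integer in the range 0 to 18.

Multiply the listed residues: 7 · 7 · 8 = 49 → 392.
Reducing modulo 19: 392 = 20·19 + 12, so 8^35 ≡ 12.

12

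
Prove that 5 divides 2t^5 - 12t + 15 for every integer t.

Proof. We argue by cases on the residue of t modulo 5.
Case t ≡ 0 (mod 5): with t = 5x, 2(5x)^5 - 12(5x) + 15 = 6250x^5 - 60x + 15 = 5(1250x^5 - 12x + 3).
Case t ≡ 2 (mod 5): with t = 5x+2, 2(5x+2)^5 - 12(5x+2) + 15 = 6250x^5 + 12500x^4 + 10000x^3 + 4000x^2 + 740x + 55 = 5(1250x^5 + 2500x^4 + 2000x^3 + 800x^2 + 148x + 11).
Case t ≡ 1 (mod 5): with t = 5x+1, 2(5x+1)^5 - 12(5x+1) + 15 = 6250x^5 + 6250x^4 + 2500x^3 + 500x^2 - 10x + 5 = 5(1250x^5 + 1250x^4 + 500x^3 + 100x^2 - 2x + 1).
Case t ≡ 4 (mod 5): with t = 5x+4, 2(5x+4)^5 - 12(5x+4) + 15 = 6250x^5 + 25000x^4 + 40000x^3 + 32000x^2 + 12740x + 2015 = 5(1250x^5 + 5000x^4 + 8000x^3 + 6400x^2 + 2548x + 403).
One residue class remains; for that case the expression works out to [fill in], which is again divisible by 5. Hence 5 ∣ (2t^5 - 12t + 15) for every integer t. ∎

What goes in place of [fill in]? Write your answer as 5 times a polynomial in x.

5(1250x^5 + 3750x^4 + 4500x^3 + 2700x^2 + 798x + 93)

Only t ≡ 3 (mod 5) is unaccounted for. Put t = 5x+3:
2(5x+3)^5 - 12(5x+3) + 15 expands to 6250x^5 + 18750x^4 + 22500x^3 + 13500x^2 + 3990x + 465,
and factoring out 5 leaves 5(1250x^5 + 3750x^4 + 4500x^3 + 2700x^2 + 798x + 93).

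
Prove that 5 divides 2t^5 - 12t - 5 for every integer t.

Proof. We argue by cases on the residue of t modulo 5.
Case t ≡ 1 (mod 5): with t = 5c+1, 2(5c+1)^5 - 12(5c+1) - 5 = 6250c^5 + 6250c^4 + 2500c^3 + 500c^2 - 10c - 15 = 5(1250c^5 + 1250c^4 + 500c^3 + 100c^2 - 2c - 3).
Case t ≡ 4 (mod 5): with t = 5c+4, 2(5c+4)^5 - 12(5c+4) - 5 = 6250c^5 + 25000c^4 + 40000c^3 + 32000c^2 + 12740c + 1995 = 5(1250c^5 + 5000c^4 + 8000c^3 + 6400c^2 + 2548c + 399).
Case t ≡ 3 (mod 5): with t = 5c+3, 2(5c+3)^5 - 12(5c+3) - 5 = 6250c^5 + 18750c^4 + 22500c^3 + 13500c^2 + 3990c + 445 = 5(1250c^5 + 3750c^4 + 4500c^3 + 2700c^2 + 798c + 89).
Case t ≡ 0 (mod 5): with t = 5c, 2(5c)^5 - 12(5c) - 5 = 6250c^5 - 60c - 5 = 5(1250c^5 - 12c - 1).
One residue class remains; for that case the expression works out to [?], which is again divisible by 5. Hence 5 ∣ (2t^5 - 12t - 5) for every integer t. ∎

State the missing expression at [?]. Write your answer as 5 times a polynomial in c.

5(1250c^5 + 2500c^4 + 2000c^3 + 800c^2 + 148c + 7)

Only t ≡ 2 (mod 5) is unaccounted for. Put t = 5c+2:
2(5c+2)^5 - 12(5c+2) - 5 expands to 6250c^5 + 12500c^4 + 10000c^3 + 4000c^2 + 740c + 35,
and factoring out 5 leaves 5(1250c^5 + 2500c^4 + 2000c^3 + 800c^2 + 148c + 7).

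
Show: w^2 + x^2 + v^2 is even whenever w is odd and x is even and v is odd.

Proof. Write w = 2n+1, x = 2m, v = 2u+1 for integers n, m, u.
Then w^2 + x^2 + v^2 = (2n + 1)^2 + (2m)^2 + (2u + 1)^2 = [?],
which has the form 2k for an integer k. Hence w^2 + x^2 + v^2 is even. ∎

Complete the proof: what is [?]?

2(2m^2 + 2n^2 + 2n + 2u^2 + 2u + 1)

(2n + 1)^2 + (2m)^2 + (2u + 1)^2 = 4m^2 + 4n^2 + 4n + 4u^2 + 4u + 2
= 2(2m^2 + 2n^2 + 2n + 2u^2 + 2u + 1).
Since 2m^2 + 2n^2 + 2n + 2u^2 + 2u + 1 is an integer, the sum of squares is of the form 2k for an integer k.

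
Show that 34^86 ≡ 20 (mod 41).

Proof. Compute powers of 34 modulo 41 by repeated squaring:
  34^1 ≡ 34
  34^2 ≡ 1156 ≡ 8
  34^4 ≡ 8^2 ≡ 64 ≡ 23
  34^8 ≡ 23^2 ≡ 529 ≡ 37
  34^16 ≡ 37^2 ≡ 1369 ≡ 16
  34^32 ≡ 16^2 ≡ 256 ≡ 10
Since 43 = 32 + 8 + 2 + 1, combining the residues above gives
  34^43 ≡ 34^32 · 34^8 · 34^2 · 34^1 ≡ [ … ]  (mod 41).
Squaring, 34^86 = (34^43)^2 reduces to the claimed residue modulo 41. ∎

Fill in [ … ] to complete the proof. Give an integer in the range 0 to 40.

26

Multiply the listed residues: 10 · 37 · 8 · 34 = 370 → 2960 → 100640.
Reducing modulo 41: 100640 = 2454·41 + 26, so 34^43 ≡ 26.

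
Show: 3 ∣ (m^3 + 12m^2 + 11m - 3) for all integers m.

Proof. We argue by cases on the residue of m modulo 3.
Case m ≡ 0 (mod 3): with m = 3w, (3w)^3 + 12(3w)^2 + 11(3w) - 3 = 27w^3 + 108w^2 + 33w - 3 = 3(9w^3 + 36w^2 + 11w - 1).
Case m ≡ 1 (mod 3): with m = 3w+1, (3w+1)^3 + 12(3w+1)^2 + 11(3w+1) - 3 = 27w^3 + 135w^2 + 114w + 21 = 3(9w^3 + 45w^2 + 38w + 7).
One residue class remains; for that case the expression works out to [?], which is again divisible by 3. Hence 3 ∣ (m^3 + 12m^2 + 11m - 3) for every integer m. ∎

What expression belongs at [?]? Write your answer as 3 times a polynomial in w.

3(9w^3 + 54w^2 + 71w + 25)

The residues treated are {0, 1}, so the missing case is m ≡ 2 (mod 3); write m = 3w+2.
Then (3w+2)^3 + 12(3w+2)^2 + 11(3w+2) - 3 = 27w^3 + 162w^2 + 213w + 75 = 3(9w^3 + 54w^2 + 71w + 25).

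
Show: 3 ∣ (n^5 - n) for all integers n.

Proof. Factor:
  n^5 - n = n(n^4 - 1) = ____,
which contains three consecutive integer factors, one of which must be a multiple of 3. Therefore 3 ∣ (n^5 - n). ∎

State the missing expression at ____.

n^4 - 1 = (n^2 - 1)(n^2 + 1), and n^2 - 1 = (n-1)(n+1).
So n(n^4 - 1) = (n - 1)n(n + 1)(n^2 + 1).

(n - 1)n(n + 1)(n^2 + 1)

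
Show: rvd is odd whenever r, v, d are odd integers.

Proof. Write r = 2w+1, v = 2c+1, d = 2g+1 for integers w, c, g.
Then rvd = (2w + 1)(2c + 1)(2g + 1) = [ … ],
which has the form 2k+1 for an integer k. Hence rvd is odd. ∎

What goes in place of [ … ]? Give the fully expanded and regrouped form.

Expanding: (2w + 1)(2c + 1)(2g + 1) = 8cgw + 4cg + 4cw + 2c + 4gw + 2g + 2w + 1.
Every term except the constant is even, so this is 2(4cgw + 2cg + 2cw + c + 2gw + g + w) + 1,
and 4cgw + 2cg + 2cw + c + 2gw + g + w ∈ ℤ gives the required form.

2(4cgw + 2cg + 2cw + c + 2gw + g + w) + 1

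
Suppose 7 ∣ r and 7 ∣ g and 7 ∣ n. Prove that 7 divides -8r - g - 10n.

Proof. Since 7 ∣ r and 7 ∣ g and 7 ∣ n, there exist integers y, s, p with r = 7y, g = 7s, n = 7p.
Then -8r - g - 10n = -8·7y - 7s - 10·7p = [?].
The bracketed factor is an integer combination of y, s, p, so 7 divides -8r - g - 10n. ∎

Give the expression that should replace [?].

Each term has a factor of 7: -8·7y - 7s - 10·7p = 7·(-10p - s - 8y).
Since -10p - s - 8y is an integer, 7 ∣ (-8r - g - 10n).

7(-10p - s - 8y)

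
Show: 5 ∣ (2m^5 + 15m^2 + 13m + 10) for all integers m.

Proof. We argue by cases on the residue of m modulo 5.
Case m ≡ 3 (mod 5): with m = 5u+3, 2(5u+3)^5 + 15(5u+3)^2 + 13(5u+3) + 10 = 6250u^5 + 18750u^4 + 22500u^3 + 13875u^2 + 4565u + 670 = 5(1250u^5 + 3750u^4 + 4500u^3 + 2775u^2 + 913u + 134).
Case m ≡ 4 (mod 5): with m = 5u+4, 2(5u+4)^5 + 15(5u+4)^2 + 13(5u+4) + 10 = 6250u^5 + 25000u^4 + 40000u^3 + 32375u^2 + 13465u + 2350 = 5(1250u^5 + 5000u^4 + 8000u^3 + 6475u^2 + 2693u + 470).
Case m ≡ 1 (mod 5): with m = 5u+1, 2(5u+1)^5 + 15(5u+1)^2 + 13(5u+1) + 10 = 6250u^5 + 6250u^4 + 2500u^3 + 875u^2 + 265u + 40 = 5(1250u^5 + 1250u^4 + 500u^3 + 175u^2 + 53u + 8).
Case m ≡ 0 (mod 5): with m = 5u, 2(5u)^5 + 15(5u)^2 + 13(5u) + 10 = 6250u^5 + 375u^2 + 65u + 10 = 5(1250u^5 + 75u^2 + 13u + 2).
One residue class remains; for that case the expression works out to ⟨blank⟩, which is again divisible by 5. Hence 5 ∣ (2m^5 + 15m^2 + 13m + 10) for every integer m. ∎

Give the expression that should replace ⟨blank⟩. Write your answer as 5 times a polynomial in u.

The residues treated are {3, 4, 1, 0}, so the missing case is m ≡ 2 (mod 5); write m = 5u+2.
Then 2(5u+2)^5 + 15(5u+2)^2 + 13(5u+2) + 10 = 6250u^5 + 12500u^4 + 10000u^3 + 4375u^2 + 1165u + 160 = 5(1250u^5 + 2500u^4 + 2000u^3 + 875u^2 + 233u + 32).

5(1250u^5 + 2500u^4 + 2000u^3 + 875u^2 + 233u + 32)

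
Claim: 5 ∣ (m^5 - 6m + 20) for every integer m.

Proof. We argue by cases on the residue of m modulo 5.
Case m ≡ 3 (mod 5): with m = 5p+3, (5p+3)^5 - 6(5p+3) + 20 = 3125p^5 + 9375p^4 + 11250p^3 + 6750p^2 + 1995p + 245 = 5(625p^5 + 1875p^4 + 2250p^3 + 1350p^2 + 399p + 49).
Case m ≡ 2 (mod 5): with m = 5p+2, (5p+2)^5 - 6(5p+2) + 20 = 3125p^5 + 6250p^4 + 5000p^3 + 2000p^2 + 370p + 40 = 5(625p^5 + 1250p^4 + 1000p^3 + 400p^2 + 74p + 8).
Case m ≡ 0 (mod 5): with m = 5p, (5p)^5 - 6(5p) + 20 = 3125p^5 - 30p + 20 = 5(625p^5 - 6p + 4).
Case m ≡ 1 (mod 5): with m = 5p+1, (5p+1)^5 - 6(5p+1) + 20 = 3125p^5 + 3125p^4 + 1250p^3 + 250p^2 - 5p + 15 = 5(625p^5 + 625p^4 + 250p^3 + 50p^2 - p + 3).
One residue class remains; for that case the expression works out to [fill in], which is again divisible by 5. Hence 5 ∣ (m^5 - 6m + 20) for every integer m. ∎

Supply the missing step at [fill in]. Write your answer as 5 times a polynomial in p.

5(625p^5 + 2500p^4 + 4000p^3 + 3200p^2 + 1274p + 204)

Only m ≡ 4 (mod 5) is unaccounted for. Put m = 5p+4:
(5p+4)^5 - 6(5p+4) + 20 expands to 3125p^5 + 12500p^4 + 20000p^3 + 16000p^2 + 6370p + 1020,
and factoring out 5 leaves 5(625p^5 + 2500p^4 + 4000p^3 + 3200p^2 + 1274p + 204).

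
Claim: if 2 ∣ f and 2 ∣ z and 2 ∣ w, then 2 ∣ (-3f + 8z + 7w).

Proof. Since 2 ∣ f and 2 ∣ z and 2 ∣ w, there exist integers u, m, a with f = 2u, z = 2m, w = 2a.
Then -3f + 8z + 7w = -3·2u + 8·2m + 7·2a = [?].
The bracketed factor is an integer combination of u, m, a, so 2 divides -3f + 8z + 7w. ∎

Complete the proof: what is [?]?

Pull the common 2 out of every term: -3·2u + 8·2m + 7·2a = 2(7a + 8m - 3u).
7a + 8m - 3u is an integer, which exhibits the divisibility.

2(7a + 8m - 3u)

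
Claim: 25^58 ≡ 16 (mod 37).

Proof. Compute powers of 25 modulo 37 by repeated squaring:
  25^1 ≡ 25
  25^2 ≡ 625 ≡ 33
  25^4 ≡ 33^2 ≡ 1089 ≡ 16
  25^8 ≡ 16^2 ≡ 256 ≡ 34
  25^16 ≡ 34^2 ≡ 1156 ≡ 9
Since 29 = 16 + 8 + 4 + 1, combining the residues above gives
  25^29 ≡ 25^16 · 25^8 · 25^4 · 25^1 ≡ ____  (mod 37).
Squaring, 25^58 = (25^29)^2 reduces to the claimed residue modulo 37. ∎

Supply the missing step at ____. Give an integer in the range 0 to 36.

25^16 · 25^8 · 25^4 · 25^1 ≡ 9 · 34 · 16 · 25 = 122400.
122400 mod 37 = 4, so 25^29 ≡ 4 (mod 37).

4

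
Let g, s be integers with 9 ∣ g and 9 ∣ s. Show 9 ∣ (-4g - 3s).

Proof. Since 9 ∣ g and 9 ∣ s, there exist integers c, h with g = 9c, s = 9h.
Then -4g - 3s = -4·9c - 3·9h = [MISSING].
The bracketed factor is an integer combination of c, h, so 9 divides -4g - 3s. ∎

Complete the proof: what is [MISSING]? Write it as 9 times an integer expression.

9(-4c - 3h)

Each term has a factor of 9: -4·9c - 3·9h = 9·(-4c - 3h).
Since -4c - 3h is an integer, 9 ∣ (-4g - 3s).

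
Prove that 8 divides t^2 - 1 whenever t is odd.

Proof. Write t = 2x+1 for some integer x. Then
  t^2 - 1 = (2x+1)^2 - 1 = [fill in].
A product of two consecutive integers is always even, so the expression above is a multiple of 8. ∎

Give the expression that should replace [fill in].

(2x+1)^2 - 1 = 4x^2 + 4x + 1 - 1 = 4x^2 + 4x = 4x(x+1).
Since x and x+1 are consecutive, x(x+1) is even, and 4·(even) is a multiple of 8.

4x(x + 1)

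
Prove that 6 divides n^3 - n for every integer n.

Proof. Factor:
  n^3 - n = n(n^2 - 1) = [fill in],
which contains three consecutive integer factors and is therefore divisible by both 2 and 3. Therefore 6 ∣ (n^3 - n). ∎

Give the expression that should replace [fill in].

n(n^2 - 1) = n(n - 1)(n + 1) = (n - 1)n(n + 1).
These three factors are consecutive integers, so their product is divisible by 6.

(n - 1)n(n + 1)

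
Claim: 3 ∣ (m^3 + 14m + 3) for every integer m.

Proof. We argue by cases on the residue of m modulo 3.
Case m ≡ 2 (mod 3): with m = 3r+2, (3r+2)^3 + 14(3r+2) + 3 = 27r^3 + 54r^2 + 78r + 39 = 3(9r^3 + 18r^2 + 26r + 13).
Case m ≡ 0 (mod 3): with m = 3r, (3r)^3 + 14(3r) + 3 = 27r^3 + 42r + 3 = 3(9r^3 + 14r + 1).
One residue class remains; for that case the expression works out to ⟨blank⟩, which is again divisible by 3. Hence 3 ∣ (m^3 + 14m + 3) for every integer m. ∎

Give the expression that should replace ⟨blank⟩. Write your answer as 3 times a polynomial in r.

The residues treated are {2, 0}, so the missing case is m ≡ 1 (mod 3); write m = 3r+1.
Then (3r+1)^3 + 14(3r+1) + 3 = 27r^3 + 27r^2 + 51r + 18 = 3(9r^3 + 9r^2 + 17r + 6).

3(9r^3 + 9r^2 + 17r + 6)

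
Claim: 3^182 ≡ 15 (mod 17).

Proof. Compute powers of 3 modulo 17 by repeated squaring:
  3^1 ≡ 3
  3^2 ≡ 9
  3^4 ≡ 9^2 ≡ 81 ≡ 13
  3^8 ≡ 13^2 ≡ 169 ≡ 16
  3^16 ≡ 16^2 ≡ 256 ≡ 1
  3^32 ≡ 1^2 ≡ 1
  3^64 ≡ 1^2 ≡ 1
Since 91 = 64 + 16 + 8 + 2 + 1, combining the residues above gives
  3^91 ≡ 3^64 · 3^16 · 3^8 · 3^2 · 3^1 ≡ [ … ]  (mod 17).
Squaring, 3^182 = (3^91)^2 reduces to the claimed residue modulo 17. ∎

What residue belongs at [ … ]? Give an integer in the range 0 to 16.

7

3^64 · 3^16 · 3^8 · 3^2 · 3^1 ≡ 1 · 1 · 16 · 9 · 3 = 432.
432 mod 17 = 7, so 3^91 ≡ 7 (mod 17).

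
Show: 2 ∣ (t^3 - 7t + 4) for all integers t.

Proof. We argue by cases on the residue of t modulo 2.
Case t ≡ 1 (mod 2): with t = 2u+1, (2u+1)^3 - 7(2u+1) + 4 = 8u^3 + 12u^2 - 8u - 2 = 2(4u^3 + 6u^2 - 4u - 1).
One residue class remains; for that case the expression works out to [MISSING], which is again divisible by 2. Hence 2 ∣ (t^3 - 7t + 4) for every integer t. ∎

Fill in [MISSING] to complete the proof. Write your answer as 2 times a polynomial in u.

The residues treated are {1}, so the missing case is t ≡ 0 (mod 2); write t = 2u.
Then (2u)^3 - 7(2u) + 4 = 8u^3 - 14u + 4 = 2(4u^3 - 7u + 2).

2(4u^3 - 7u + 2)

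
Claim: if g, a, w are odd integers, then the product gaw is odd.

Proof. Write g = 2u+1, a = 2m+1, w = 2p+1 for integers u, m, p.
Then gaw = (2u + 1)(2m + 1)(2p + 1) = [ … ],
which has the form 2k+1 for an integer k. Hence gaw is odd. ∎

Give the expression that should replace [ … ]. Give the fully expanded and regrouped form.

(2u + 1)(2m + 1)(2p + 1) = 8mpu + 4mp + 4mu + 2m + 4pu + 2p + 2u + 1
= 2(4mpu + 2mp + 2mu + m + 2pu + p + u) + 1.
Since 4mpu + 2mp + 2mu + m + 2pu + p + u is an integer, the product is of the form 2k+1 for an integer k.

2(4mpu + 2mp + 2mu + m + 2pu + p + u) + 1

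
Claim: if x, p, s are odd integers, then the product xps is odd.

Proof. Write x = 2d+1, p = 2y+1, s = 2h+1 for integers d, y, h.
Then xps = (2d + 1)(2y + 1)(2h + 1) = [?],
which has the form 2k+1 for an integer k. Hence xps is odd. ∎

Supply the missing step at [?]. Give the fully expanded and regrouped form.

(2d + 1)(2y + 1)(2h + 1) = 8dhy + 4dh + 4dy + 2d + 4hy + 2h + 2y + 1
= 2(4dhy + 2dh + 2dy + d + 2hy + h + y) + 1.
Since 4dhy + 2dh + 2dy + d + 2hy + h + y is an integer, the product is of the form 2k+1 for an integer k.

2(4dhy + 2dh + 2dy + d + 2hy + h + y) + 1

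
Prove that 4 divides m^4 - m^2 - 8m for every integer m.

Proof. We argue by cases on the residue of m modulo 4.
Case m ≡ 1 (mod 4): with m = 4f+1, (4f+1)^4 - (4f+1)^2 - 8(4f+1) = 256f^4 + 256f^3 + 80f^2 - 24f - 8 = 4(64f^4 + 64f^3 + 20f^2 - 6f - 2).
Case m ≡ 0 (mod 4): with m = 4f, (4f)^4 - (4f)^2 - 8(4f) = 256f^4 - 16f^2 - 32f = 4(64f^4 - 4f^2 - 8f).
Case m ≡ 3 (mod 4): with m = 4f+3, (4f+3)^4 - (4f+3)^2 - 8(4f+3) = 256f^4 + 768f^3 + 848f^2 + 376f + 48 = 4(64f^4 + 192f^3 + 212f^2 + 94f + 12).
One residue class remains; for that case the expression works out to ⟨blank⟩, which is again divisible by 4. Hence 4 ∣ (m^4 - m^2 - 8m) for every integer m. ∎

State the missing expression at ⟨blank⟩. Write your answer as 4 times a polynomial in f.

4(64f^4 + 128f^3 + 92f^2 + 20f - 1)

The residues treated are {1, 0, 3}, so the missing case is m ≡ 2 (mod 4); write m = 4f+2.
Then (4f+2)^4 - (4f+2)^2 - 8(4f+2) = 256f^4 + 512f^3 + 368f^2 + 80f - 4 = 4(64f^4 + 128f^3 + 92f^2 + 20f - 1).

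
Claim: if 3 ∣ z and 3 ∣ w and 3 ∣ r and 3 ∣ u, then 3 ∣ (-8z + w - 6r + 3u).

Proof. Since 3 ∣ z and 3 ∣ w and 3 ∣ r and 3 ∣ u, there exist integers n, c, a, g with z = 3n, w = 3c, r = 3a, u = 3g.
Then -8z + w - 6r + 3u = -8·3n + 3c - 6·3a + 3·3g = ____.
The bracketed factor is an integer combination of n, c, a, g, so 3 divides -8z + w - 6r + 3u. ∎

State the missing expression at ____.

3(-6a + c + 3g - 8n)

Each term has a factor of 3: -8·3n + 3c - 6·3a + 3·3g = 3·(-6a + c + 3g - 8n).
Since -6a + c + 3g - 8n is an integer, 3 ∣ (-8z + w - 6r + 3u).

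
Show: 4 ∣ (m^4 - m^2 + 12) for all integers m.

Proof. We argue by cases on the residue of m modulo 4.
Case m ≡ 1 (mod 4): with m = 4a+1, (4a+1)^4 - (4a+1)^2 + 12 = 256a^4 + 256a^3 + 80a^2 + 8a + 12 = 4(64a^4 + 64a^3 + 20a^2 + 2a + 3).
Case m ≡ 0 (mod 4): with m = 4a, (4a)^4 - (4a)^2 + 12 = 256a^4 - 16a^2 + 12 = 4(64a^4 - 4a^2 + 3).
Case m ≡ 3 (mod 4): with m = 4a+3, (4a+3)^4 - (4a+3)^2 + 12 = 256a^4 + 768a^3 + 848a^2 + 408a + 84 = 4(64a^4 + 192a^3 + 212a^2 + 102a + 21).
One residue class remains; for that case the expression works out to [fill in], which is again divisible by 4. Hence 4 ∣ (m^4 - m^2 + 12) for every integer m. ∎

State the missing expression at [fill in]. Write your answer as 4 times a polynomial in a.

Only m ≡ 2 (mod 4) is unaccounted for. Put m = 4a+2:
(4a+2)^4 - (4a+2)^2 + 12 expands to 256a^4 + 512a^3 + 368a^2 + 112a + 24,
and factoring out 4 leaves 4(64a^4 + 128a^3 + 92a^2 + 28a + 6).

4(64a^4 + 128a^3 + 92a^2 + 28a + 6)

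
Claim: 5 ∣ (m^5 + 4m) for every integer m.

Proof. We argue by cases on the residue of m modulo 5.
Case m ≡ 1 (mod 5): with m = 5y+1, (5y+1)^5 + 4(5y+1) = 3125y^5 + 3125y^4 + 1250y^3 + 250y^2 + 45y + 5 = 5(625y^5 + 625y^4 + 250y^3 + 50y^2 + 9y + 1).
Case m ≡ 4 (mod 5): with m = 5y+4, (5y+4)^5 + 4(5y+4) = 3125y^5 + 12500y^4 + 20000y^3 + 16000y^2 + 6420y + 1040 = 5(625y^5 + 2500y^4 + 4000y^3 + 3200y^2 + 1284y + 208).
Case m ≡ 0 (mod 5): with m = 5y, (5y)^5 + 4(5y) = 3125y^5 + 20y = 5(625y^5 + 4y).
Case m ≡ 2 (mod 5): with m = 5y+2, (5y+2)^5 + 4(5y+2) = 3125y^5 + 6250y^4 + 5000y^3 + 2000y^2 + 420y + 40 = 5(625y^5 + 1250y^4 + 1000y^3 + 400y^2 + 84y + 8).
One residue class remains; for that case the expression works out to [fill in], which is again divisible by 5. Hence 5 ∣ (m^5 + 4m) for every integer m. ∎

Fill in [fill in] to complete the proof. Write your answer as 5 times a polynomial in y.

The residues treated are {1, 4, 0, 2}, so the missing case is m ≡ 3 (mod 5); write m = 5y+3.
Then (5y+3)^5 + 4(5y+3) = 3125y^5 + 9375y^4 + 11250y^3 + 6750y^2 + 2045y + 255 = 5(625y^5 + 1875y^4 + 2250y^3 + 1350y^2 + 409y + 51).

5(625y^5 + 1875y^4 + 2250y^3 + 1350y^2 + 409y + 51)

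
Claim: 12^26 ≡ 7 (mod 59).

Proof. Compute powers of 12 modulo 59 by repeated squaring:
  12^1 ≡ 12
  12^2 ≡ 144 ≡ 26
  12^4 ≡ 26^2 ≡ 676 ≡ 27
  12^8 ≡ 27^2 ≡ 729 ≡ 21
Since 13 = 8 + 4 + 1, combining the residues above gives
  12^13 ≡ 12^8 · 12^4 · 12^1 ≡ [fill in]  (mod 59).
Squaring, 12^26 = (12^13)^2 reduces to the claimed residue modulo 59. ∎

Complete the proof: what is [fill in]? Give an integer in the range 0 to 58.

19

Multiply the listed residues: 21 · 27 · 12 = 567 → 6804.
Reducing modulo 59: 6804 = 115·59 + 19, so 12^13 ≡ 19.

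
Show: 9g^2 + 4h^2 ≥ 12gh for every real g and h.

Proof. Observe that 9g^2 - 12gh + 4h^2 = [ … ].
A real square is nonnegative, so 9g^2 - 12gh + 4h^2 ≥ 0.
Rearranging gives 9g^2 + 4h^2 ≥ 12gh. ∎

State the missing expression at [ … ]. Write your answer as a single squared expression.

9g^2 - 12gh + 4h^2 is a perfect-square trinomial: the outer terms are (3g)^2 and (2h)^2, and the cross term is -2·3g·2h.
So 9g^2 - 12gh + 4h^2 = (3g - 2h)^2 ≥ 0.

(3g - 2h)^2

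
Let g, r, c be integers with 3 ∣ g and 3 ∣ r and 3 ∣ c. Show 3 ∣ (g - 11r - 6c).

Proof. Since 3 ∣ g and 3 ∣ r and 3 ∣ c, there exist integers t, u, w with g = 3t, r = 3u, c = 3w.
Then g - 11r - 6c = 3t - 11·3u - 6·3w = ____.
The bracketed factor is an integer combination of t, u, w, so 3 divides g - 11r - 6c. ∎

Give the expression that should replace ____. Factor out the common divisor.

Each term has a factor of 3: 3t - 11·3u - 6·3w = 3·(t - 11u - 6w).
Since t - 11u - 6w is an integer, 3 ∣ (g - 11r - 6c).

3(t - 11u - 6w)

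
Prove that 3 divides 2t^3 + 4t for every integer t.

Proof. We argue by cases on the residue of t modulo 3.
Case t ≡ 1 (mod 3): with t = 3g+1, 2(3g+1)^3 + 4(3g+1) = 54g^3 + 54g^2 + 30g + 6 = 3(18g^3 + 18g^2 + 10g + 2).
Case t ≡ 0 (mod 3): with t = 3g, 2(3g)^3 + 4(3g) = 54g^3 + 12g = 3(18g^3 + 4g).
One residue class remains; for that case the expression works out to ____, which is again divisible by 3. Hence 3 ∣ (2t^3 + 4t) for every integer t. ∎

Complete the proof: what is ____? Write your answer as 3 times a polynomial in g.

3(18g^3 + 36g^2 + 28g + 8)

The residues treated are {1, 0}, so the missing case is t ≡ 2 (mod 3); write t = 3g+2.
Then 2(3g+2)^3 + 4(3g+2) = 54g^3 + 108g^2 + 84g + 24 = 3(18g^3 + 36g^2 + 28g + 8).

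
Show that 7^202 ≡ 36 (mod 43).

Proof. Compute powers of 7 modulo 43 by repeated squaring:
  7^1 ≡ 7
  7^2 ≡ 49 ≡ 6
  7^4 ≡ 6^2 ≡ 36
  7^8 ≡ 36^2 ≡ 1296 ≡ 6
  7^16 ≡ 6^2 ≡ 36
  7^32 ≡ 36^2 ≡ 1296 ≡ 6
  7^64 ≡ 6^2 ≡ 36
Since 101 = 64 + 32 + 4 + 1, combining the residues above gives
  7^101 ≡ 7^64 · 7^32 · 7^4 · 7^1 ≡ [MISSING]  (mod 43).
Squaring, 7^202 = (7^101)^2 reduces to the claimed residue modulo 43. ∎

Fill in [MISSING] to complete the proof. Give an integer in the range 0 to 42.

Multiply the listed residues: 36 · 6 · 36 · 7 = 216 → 7776 → 54432.
Reducing modulo 43: 54432 = 1265·43 + 37, so 7^101 ≡ 37.

37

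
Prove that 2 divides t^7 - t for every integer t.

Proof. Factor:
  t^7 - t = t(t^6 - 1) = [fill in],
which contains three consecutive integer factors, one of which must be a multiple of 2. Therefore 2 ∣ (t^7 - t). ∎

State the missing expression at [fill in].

t^6 - 1 = (t^2 - 1)(t^4 + t^2 + 1), and t^2 - 1 = (t-1)(t+1).
So t(t^6 - 1) = (t - 1)t(t + 1)(t^4 + t^2 + 1).

(t - 1)t(t + 1)(t^4 + t^2 + 1)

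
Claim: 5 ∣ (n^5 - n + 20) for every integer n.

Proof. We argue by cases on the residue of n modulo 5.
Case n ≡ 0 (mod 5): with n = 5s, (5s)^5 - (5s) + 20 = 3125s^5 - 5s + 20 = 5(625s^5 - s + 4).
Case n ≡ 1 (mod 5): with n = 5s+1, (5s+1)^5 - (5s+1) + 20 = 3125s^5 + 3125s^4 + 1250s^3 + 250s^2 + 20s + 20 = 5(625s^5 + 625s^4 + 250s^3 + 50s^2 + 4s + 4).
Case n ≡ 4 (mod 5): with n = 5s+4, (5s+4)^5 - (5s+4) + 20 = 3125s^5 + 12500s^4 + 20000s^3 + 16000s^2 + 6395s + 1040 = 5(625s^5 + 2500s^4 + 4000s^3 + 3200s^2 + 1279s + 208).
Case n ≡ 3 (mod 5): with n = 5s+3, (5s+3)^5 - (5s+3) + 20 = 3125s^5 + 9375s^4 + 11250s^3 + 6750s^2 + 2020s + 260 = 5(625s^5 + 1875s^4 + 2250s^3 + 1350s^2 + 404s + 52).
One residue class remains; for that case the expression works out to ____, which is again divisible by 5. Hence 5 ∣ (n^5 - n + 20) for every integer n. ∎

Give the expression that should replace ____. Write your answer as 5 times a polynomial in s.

The residues treated are {0, 1, 4, 3}, so the missing case is n ≡ 2 (mod 5); write n = 5s+2.
Then (5s+2)^5 - (5s+2) + 20 = 3125s^5 + 6250s^4 + 5000s^3 + 2000s^2 + 395s + 50 = 5(625s^5 + 1250s^4 + 1000s^3 + 400s^2 + 79s + 10).

5(625s^5 + 1250s^4 + 1000s^3 + 400s^2 + 79s + 10)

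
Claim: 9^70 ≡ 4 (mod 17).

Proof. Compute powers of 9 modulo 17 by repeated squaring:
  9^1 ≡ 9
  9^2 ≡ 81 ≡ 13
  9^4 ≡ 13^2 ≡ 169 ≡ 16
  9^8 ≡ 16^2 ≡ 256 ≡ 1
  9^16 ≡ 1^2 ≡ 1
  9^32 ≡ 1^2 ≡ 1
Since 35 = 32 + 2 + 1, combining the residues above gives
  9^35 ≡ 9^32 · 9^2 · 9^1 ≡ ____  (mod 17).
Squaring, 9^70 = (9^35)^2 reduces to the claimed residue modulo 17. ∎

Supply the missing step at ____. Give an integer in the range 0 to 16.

15

Multiply the listed residues: 1 · 13 · 9 = 13 → 117.
Reducing modulo 17: 117 = 6·17 + 15, so 9^35 ≡ 15.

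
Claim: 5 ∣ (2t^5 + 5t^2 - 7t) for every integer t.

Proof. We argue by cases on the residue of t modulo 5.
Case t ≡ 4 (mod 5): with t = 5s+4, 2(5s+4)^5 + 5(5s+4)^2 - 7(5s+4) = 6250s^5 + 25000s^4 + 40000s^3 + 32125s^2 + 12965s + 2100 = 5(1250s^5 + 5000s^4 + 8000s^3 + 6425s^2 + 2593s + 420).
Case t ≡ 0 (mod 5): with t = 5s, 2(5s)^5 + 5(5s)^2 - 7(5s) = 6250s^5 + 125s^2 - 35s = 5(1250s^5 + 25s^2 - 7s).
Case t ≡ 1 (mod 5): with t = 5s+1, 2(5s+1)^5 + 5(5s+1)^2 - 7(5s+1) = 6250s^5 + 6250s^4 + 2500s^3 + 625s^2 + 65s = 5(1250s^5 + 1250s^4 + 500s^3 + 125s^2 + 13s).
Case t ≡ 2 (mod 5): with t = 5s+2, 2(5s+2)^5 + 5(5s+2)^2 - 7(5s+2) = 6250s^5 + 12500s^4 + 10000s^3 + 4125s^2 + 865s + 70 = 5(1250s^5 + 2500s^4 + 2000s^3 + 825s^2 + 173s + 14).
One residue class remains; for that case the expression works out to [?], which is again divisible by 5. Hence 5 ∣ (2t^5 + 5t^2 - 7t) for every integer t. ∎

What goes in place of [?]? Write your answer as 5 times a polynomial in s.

5(1250s^5 + 3750s^4 + 4500s^3 + 2725s^2 + 833s + 102)

The residues treated are {4, 0, 1, 2}, so the missing case is t ≡ 3 (mod 5); write t = 5s+3.
Then 2(5s+3)^5 + 5(5s+3)^2 - 7(5s+3) = 6250s^5 + 18750s^4 + 22500s^3 + 13625s^2 + 4165s + 510 = 5(1250s^5 + 3750s^4 + 4500s^3 + 2725s^2 + 833s + 102).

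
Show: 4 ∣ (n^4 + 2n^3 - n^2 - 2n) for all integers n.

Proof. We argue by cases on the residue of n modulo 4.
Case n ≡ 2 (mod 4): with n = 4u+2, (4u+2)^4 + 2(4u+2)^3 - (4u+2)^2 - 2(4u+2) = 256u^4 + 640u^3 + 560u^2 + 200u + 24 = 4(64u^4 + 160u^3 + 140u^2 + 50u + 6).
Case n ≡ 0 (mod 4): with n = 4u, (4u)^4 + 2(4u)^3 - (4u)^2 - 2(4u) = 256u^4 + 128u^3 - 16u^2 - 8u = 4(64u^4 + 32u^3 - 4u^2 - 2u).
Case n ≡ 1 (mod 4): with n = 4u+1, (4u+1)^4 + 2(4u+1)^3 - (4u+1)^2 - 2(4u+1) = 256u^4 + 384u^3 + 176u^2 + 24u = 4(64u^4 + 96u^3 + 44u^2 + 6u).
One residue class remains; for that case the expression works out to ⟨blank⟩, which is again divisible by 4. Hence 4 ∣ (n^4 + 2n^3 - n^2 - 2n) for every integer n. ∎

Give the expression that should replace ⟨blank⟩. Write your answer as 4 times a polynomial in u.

The residues treated are {2, 0, 1}, so the missing case is n ≡ 3 (mod 4); write n = 4u+3.
Then (4u+3)^4 + 2(4u+3)^3 - (4u+3)^2 - 2(4u+3) = 256u^4 + 896u^3 + 1136u^2 + 616u + 120 = 4(64u^4 + 224u^3 + 284u^2 + 154u + 30).

4(64u^4 + 224u^3 + 284u^2 + 154u + 30)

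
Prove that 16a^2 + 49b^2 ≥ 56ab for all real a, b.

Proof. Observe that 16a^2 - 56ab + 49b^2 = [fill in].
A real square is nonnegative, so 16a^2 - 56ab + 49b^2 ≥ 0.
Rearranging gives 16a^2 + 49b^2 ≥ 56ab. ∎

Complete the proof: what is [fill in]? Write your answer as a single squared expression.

The leading and trailing coefficients are 4^2 and 7^2, and 56 = 2·4·7, so the trinomial is (4a - 7b)^2.
Hence 16a^2 - 56ab + 49b^2 ≥ 0.

(4a - 7b)^2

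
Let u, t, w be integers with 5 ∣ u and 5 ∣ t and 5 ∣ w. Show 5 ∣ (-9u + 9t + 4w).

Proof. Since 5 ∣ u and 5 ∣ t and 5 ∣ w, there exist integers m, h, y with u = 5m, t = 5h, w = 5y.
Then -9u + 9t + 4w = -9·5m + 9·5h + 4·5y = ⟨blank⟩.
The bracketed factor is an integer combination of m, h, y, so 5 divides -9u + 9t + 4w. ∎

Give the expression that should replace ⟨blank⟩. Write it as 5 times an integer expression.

5(9h - 9m + 4y)

Pull the common 5 out of every term: -9·5m + 9·5h + 4·5y = 5(9h - 9m + 4y).
9h - 9m + 4y is an integer, which exhibits the divisibility.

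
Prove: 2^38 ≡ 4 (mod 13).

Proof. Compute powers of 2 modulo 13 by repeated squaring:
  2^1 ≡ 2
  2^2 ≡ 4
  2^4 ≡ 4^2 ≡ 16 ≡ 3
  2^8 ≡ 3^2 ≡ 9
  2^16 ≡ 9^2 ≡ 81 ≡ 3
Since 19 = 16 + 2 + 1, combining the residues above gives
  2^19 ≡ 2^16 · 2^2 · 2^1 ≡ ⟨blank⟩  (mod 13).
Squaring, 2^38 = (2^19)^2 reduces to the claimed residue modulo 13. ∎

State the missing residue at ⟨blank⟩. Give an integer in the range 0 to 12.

Multiply the listed residues: 3 · 4 · 2 = 12 → 24.
Reducing modulo 13: 24 = 1·13 + 11, so 2^19 ≡ 11.

11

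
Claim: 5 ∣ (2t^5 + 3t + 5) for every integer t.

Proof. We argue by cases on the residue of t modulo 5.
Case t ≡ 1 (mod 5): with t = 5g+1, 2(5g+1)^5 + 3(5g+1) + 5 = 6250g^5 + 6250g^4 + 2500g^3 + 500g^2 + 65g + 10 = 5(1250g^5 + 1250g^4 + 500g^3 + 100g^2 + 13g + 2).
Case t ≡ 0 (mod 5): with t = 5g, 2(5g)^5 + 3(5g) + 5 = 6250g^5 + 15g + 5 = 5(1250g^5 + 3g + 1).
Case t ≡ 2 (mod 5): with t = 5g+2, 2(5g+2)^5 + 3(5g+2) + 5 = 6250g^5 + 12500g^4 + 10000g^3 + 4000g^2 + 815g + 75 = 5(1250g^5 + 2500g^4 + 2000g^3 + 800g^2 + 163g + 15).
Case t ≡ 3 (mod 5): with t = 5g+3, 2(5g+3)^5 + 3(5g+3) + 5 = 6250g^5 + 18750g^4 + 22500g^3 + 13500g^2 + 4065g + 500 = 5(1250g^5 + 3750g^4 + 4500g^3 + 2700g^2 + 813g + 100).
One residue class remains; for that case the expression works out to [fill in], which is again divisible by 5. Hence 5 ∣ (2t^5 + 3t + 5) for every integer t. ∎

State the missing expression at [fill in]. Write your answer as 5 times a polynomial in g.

5(1250g^5 + 5000g^4 + 8000g^3 + 6400g^2 + 2563g + 413)

Only t ≡ 4 (mod 5) is unaccounted for. Put t = 5g+4:
2(5g+4)^5 + 3(5g+4) + 5 expands to 6250g^5 + 25000g^4 + 40000g^3 + 32000g^2 + 12815g + 2065,
and factoring out 5 leaves 5(1250g^5 + 5000g^4 + 8000g^3 + 6400g^2 + 2563g + 413).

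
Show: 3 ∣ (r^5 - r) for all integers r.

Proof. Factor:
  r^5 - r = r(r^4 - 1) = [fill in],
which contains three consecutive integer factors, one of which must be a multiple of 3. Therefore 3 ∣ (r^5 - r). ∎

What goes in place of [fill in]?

r^4 - 1 = (r^2 - 1)(r^2 + 1), and r^2 - 1 = (r-1)(r+1).
So r(r^4 - 1) = (r - 1)r(r + 1)(r^2 + 1).

(r - 1)r(r + 1)(r^2 + 1)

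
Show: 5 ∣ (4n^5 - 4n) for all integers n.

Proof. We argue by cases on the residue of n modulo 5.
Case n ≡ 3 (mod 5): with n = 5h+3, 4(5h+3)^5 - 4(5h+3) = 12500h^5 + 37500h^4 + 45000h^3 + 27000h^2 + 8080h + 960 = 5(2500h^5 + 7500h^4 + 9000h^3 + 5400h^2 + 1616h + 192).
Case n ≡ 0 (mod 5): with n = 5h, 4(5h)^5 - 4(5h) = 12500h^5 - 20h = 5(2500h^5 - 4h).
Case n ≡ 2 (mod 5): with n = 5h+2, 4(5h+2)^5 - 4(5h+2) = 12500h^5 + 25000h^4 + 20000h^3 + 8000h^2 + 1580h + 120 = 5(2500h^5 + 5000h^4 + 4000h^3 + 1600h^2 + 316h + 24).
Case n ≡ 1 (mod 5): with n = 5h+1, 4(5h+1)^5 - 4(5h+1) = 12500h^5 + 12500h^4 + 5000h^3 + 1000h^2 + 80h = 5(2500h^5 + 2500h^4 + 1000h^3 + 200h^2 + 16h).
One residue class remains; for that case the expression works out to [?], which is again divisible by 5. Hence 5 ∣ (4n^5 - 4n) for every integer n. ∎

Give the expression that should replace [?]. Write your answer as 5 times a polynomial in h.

5(2500h^5 + 10000h^4 + 16000h^3 + 12800h^2 + 5116h + 816)

The residues treated are {3, 0, 2, 1}, so the missing case is n ≡ 4 (mod 5); write n = 5h+4.
Then 4(5h+4)^5 - 4(5h+4) = 12500h^5 + 50000h^4 + 80000h^3 + 64000h^2 + 25580h + 4080 = 5(2500h^5 + 10000h^4 + 16000h^3 + 12800h^2 + 5116h + 816).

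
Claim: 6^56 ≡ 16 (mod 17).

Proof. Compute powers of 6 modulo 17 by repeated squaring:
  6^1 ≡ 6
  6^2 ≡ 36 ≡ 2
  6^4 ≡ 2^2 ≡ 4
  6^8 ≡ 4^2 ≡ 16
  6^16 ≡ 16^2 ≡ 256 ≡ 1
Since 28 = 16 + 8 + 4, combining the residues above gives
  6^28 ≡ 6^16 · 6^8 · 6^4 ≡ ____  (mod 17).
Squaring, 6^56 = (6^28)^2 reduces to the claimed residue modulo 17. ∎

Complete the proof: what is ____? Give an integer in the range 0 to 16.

13

Multiply the listed residues: 1 · 16 · 4 = 16 → 64.
Reducing modulo 17: 64 = 3·17 + 13, so 6^28 ≡ 13.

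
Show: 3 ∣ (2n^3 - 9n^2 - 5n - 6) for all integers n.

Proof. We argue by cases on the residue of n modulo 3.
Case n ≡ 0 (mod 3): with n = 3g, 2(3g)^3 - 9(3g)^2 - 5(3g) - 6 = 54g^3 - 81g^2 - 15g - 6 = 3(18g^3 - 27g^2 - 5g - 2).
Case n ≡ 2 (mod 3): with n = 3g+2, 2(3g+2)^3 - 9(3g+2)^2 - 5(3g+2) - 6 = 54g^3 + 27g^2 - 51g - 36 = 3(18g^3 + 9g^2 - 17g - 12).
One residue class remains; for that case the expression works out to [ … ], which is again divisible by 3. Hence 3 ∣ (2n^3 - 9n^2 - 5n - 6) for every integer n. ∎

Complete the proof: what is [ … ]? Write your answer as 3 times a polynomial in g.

Only n ≡ 1 (mod 3) is unaccounted for. Put n = 3g+1:
2(3g+1)^3 - 9(3g+1)^2 - 5(3g+1) - 6 expands to 54g^3 - 27g^2 - 51g - 18,
and factoring out 3 leaves 3(18g^3 - 9g^2 - 17g - 6).

3(18g^3 - 9g^2 - 17g - 6)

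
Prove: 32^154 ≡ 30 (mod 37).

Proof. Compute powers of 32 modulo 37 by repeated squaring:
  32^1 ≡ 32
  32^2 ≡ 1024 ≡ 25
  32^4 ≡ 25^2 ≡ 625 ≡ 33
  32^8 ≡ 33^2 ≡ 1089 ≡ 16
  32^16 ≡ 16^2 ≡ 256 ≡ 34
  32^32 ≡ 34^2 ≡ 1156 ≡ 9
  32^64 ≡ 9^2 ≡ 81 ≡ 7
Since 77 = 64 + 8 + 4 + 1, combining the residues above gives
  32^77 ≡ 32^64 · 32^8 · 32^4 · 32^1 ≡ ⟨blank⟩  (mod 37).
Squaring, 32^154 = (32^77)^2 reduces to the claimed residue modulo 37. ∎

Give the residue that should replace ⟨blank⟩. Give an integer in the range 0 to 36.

20

Multiply the listed residues: 7 · 16 · 33 · 32 = 112 → 3696 → 118272.
Reducing modulo 37: 118272 = 3196·37 + 20, so 32^77 ≡ 20.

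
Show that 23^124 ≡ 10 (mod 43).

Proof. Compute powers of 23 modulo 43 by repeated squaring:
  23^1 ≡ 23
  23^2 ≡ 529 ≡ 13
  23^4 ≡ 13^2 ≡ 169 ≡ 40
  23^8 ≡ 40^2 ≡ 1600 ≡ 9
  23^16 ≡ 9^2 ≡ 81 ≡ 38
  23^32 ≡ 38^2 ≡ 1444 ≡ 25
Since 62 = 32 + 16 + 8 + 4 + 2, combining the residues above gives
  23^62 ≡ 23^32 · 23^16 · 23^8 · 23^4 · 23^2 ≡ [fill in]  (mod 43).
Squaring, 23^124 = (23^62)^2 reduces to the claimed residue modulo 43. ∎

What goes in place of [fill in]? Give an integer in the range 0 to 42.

15

Multiply the listed residues: 25 · 38 · 9 · 40 · 13 = 950 → 8550 → 342000 → 4446000.
Reducing modulo 43: 4446000 = 103395·43 + 15, so 23^62 ≡ 15.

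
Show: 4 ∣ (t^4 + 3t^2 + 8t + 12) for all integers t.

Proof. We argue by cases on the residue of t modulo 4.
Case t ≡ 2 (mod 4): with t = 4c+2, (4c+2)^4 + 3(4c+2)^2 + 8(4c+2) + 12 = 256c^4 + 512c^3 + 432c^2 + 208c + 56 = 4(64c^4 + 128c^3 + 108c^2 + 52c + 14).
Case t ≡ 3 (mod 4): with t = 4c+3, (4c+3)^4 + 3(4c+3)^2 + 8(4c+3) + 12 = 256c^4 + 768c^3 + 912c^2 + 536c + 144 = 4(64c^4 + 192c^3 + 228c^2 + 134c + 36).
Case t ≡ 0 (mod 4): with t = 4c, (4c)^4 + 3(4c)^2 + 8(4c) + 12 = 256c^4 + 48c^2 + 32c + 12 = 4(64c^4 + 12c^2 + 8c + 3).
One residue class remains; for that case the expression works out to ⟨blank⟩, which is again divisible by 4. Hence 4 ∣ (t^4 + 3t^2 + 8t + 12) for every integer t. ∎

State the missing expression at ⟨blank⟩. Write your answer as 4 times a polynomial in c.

4(64c^4 + 64c^3 + 36c^2 + 18c + 6)

Only t ≡ 1 (mod 4) is unaccounted for. Put t = 4c+1:
(4c+1)^4 + 3(4c+1)^2 + 8(4c+1) + 12 expands to 256c^4 + 256c^3 + 144c^2 + 72c + 24,
and factoring out 4 leaves 4(64c^4 + 64c^3 + 36c^2 + 18c + 6).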